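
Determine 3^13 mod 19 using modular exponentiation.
By repeated squaring (mod 19): 3^{1}≡3, 3^{2}≡9, 3^{4}≡5, 3^{8}≡6. Then 3^{13} = 3^{8+4+1} ≡ 6 × 5 × 3 ≡ 14 (mod 19)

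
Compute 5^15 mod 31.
By repeated squaring mod 31: 5^{1}≡5, 5^{2}≡25, 5^{4}≡5, 5^{8}≡25. Then 5^{15} = 5^{8+4+2+1} ≡ 25 × 5 × 25 × 5 ≡ 1 mod 31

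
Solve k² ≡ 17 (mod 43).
The square roots of 17 mod 43 are 24 and 19. Verify: 24² = 576 ≡ 17 (mod 43)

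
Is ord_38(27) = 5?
Powers of 27 mod 38: 27^1≡27, 27^2≡7, 27^3≡37, 27^4≡11, 27^5≡31, 27^6≡1. 27^5≡31≢1, so ord ≠ 5. No, the actual order is 6.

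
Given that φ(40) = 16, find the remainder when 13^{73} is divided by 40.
By Euler: 13^{16} ≡ 1 mod 40 since gcd(13, 40) = 1. 73 = 4×16 + 9. So 13^{73} ≡ 13^{9} ≡ 13 mod 40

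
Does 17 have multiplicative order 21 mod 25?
Powers of 17 mod 25: 17^1≡17, 17^2≡14, 17^3≡13, 17^4≡21, 17^5≡7, 17^6≡19, 17^7≡23, 17^8≡16, 17^9≡22, 17^10≡24, 17^11≡8, 17^12≡11, 17^13≡12, 17^14≡4, 17^15≡18, 17^16≡6, 17^17≡2, 17^18≡9, 17^19≡3, 17^20≡1. Already 17^20≡1, so the order is 20 < 21. No, the actual order is 20.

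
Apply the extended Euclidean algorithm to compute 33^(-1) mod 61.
Extended GCD: 33(-24) + 61(13) = 1. So 33^(-1) ≡ -24 ≡ 37 (mod 61). Verify: 33 × 37 = 1221 ≡ 1 (mod 61)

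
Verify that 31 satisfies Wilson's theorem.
(30)! mod 31 = 30. Since this equals -1 (mod 31), Wilson confirms 31 is prime.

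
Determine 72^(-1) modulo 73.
Since 73 is prime, by Fermat 72^(-1) ≡ 72^{71} ≡ 72 mod 73. Verify: 72 × 72 = 5184 ≡ 1 mod 73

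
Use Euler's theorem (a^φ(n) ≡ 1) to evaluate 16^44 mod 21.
By Euler: 16^{12} ≡ 1 mod 21 since gcd(16, 21) = 1. 44 = 3×12 + 8. So 16^{44} ≡ 16^{8} ≡ 4 mod 21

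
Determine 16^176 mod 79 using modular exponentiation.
Using Fermat: 16^{78} ≡ 1 mod 79. 176 ≡ 20 mod 78. So 16^{176} ≡ 16^{20} ≡ 4 mod 79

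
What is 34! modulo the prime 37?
(36)! = (34)! × (35) × (36) ≡ -1 mod 37. So (34)! ≡ -1 × [(36)(35)]^(-1) ≡ 18 mod 37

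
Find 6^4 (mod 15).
6^{4} = 1296 ≡ 6 (mod 15)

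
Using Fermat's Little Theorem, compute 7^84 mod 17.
By Fermat: 7^{16} ≡ 1 (mod 17). 84 = 5×16 + 4. So 7^{84} ≡ 7^{4} ≡ 4 (mod 17)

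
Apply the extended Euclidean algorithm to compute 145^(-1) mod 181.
Extended GCD: 145(5) + 181(-4) = 1. So 145^(-1) ≡ 5 mod 181. Verify: 145 × 5 = 725 ≡ 1 mod 181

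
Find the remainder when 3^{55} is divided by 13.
By Fermat: 3^{12} ≡ 1 (mod 13). 55 = 4×12 + 7. So 3^{55} ≡ 3^{7} ≡ 3 (mod 13)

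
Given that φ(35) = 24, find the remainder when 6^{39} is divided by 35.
By Euler: 6^{24} ≡ 1 mod 35 since gcd(6, 35) = 1. 39 = 1×24 + 15. So 6^{39} ≡ 6^{15} ≡ 6 mod 35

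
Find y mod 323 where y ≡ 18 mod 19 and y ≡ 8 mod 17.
M = 19 × 17 = 323. M₁ = 17, y₁ ≡ 9 mod 19. M₂ = 19, y₂ ≡ 9 mod 17. y = 18×17×9 + 8×19×9 ≡ 246 mod 323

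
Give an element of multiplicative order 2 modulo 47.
46 has order 2 mod 47 since 46^{2} ≡ 1 (mod 47) and no smaller power works.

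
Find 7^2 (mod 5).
7^{2} = 49 ≡ 4 (mod 5)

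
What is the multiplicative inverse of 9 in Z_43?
Since 43 is prime, by Fermat 9^(-1) ≡ 9^{41} ≡ 24 (mod 43). Verify: 9 × 24 = 216 ≡ 1 (mod 43)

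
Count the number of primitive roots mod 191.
Number of primitive roots mod 191 = φ(p-1) = φ(190) = 72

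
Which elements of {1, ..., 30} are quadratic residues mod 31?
Squares in Z_31*: {1, 2, 4, 5, 7, 8, 9, 10, 14, 16, 18, 19, 20, 25, 28}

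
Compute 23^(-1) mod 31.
Since 31 is prime, by Fermat 23^(-1) ≡ 23^{29} ≡ 27 mod 31. Verify: 23 × 27 = 621 ≡ 1 mod 31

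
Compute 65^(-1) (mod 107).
Since 107 is prime, by Fermat 65^(-1) ≡ 65^{105} ≡ 28 (mod 107). Verify: 65 × 28 = 1820 ≡ 1 (mod 107)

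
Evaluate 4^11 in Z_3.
Using Fermat: 4^{2} ≡ 1 (mod 3). 11 ≡ 1 (mod 2). So 4^{11} ≡ 4^{1} ≡ 1 (mod 3)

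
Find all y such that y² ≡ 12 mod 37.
The square roots of 12 mod 37 are 7 and 30. Verify: 7² = 49 ≡ 12 mod 37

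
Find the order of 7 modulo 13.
Powers of 7 mod 13: 7^1≡7, 7^2≡10, 7^3≡5, 7^4≡9, 7^5≡11, 7^6≡12, 7^7≡6, 7^8≡3, 7^9≡8, 7^10≡4, 7^11≡2, 7^12≡1. Order = 12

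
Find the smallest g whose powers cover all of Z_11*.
g = 2. Powers: [2, 4, 8, 5, 10, 9, 7, ...] generates all 10 non-zero residues.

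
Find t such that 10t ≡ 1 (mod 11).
Since 11 is prime, by Fermat 10^(-1) ≡ 10^{9} ≡ 10 (mod 11). Verify: 10 × 10 = 100 ≡ 1 (mod 11)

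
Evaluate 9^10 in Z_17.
By repeated squaring mod 17: 9^{1}≡9, 9^{2}≡13, 9^{4}≡16, 9^{8}≡1. Then 9^{10} = 9^{8+2} ≡ 1 × 13 ≡ 13 mod 17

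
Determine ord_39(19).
Powers of 19 mod 39: 19^1≡19, 19^2≡10, 19^3≡34, 19^4≡22, 19^5≡28, 19^6≡25, 19^7≡7, 19^8≡16, 19^9≡31, 19^10≡4, 19^11≡37, 19^12≡1. ord_39(19) = 12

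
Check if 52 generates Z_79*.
52^{13} ≡ 1 (mod 79) and 13 < 78, so ord_79(52) = 13 ≠ 78 and 52 is not a primitive root.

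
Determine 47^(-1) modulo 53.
Since 53 is prime, by Fermat 47^(-1) ≡ 47^{51} ≡ 44 mod 53. Verify: 47 × 44 = 2068 ≡ 1 mod 53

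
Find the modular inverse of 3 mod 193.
Since 193 is prime, by Fermat 3^(-1) ≡ 3^{191} ≡ 129 (mod 193). Verify: 3 × 129 = 387 ≡ 1 (mod 193)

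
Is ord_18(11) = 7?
Powers of 11 mod 18: 11^1≡11, 11^2≡13, 11^3≡17, 11^4≡7, 11^5≡5, 11^6≡1. Already 11^6≡1, so the order is 6 < 7. No, the actual order is 6.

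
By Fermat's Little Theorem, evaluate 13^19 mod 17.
By Fermat: 13^{16} ≡ 1 mod 17. So 13^{19} = 13^{16} · 13^{3} ≡ 13^{3} ≡ 4 mod 17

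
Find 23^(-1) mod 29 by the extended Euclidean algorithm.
Extended GCD: 23(-5) + 29(4) = 1. So 23^(-1) ≡ -5 ≡ 24 mod 29. Verify: 23 × 24 = 552 ≡ 1 mod 29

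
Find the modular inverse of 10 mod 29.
Since 29 is prime, by Fermat 10^(-1) ≡ 10^{27} ≡ 3 mod 29. Verify: 10 × 3 = 30 ≡ 1 mod 29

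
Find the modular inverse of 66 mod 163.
Since 163 is prime, by Fermat 66^(-1) ≡ 66^{161} ≡ 42 mod 163. Verify: 66 × 42 = 2772 ≡ 1 mod 163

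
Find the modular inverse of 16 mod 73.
Since 73 is prime, by Fermat 16^(-1) ≡ 16^{71} ≡ 32 (mod 73). Verify: 16 × 32 = 512 ≡ 1 (mod 73)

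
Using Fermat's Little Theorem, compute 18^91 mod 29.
By Fermat: 18^{28} ≡ 1 mod 29. 91 = 3×28 + 7. So 18^{91} ≡ 18^{7} ≡ 17 mod 29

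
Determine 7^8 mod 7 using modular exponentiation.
By repeated squaring mod 7: 7^{1}≡0, 7^{2}≡0, 7^{4}≡0, 7^{8}≡0. So 7^{8} ≡ 0 mod 7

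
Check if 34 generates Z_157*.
ord_157(34) divides 156. For each prime q|156: 34^{78}≡156, 34^{52}≡12, 34^{12}≡93, none ≡ 1. So 34 has order 156 and is a primitive root mod 157.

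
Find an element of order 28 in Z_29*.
2 has order 28 mod 29 since 2^{28} ≡ 1 (mod 29) and no smaller power works.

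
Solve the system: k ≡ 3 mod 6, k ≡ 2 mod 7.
M = 6 × 7 = 42. M₁ = 7, y₁ ≡ 1 mod 6. M₂ = 6, y₂ ≡ 6 mod 7. k = 3×7×1 + 2×6×6 ≡ 9 mod 42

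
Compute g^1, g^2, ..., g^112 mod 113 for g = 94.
94^1, 94^2, ..., 94^{112} mod 113: [94, 22, 34, 32, 70, 26, 71, 7, 93, 41, 12, 111, 38, 69, 45, 49, 86, 61, 84, 99, 40, 31, 89, 4, 37, 88, 23, 15, 54, 104, 58, 28, 33, 51, 48, 105, 39, 50, 67, 83, 5, 18, 110, 57, 47, 11, 17, 16, 35, 13, 92, 60, 103, 77, 6, 112, 19, 91, 79, 81, 43, 87, 42, 106, 20, 72, 101, 2, 75, 44, 68, 64, 27, 52, 29, 14, 73, 82, 24, 109, 76, 25, 90, 98, 59, 9, 55, 85, 80, 62, 65, 8, 74, 63, 46, 30, 108, 95, 3, 56, 66, 102, 96, 97, 78, 100, 21, 53, 10, 36, 107, 1]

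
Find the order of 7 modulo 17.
Powers of 7 mod 17: 7^1≡7, 7^2≡15, 7^3≡3, 7^4≡4, 7^5≡11, 7^6≡9, 7^7≡12, 7^8≡16, 7^9≡10, 7^10≡2, 7^11≡14, 7^12≡13, 7^13≡6, 7^14≡8, 7^15≡5, 7^16≡1. ord_17(7) = 16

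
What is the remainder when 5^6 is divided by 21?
By repeated squaring (mod 21): 5^{1}≡5, 5^{2}≡4, 5^{4}≡16. Then 5^{6} = 5^{4+2} ≡ 16 × 4 ≡ 1 (mod 21)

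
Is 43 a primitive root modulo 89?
ord_89(43) divides 88. For each prime q|88: 43^{44}≡88, 43^{8}≡67, none ≡ 1. So 43 has order 88 and is a primitive root mod 89.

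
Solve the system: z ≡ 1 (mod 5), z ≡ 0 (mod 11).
M = 5 × 11 = 55. M₁ = 11, y₁ ≡ 1 (mod 5). M₂ = 5, y₂ ≡ 9 (mod 11). z = 1×11×1 + 0×5×9 ≡ 11 (mod 55)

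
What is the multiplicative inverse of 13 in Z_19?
Since 19 is prime, by Fermat 13^(-1) ≡ 13^{17} ≡ 3 mod 19. Verify: 13 × 3 = 39 ≡ 1 mod 19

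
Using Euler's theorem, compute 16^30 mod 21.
By Euler: 16^{12} ≡ 1 mod 21 since gcd(16, 21) = 1. 30 = 2×12 + 6. So 16^{30} ≡ 16^{6} ≡ 1 mod 21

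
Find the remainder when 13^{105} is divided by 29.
By Fermat: 13^{28} ≡ 1 (mod 29). 105 = 3×28 + 21. So 13^{105} ≡ 13^{21} ≡ 28 (mod 29)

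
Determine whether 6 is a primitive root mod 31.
6^{6} ≡ 1 mod 31 and 6 < 30, so ord_31(6) = 6 ≠ 30 and 6 is not a primitive root.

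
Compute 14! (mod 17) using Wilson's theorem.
(16)! = (14)! × (15) × (16) ≡ -1 (mod 17). So (14)! ≡ -1 × [(16)(15)]^(-1) ≡ 8 (mod 17)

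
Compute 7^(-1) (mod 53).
Since 53 is prime, by Fermat 7^(-1) ≡ 7^{51} ≡ 38 (mod 53). Verify: 7 × 38 = 266 ≡ 1 (mod 53)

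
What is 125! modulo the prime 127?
(126)! = (125)! × (126) ≡ -1 (mod 127). So (125)! ≡ -1 × (126)^(-1) ≡ (-1)×(-1) = 1 (mod 127)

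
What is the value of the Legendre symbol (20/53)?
(20/53) = 20^{26} mod 53 = -1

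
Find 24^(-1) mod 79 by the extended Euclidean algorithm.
Extended GCD: 24(-23) + 79(7) = 1. So 24^(-1) ≡ -23 ≡ 56 mod 79. Verify: 24 × 56 = 1344 ≡ 1 mod 79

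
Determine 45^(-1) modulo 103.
Since 103 is prime, by Fermat 45^(-1) ≡ 45^{101} ≡ 87 mod 103. Verify: 45 × 87 = 3915 ≡ 1 mod 103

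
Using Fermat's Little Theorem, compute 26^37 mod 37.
By Fermat: 26^{36} ≡ 1 (mod 37). So 26^{37} = 26^{36} · 26^{1} ≡ 26^{1} ≡ 26 (mod 37)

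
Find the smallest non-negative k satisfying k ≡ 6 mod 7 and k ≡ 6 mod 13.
M = 7 × 13 = 91. M₁ = 13, y₁ ≡ 6 mod 7. M₂ = 7, y₂ ≡ 2 mod 13. k = 6×13×6 + 6×7×2 ≡ 6 mod 91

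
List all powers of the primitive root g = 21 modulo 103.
21^1, 21^2, ..., 21^{102} mod 103: [21, 29, 94, 17, 48, 81, 53, 83, 95, 38, 77, 72, 70, 28, 73, 91, 57, 64, 5, 2, 42, 58, 85, 34, 96, 59, 3, 63, 87, 76, 51, 41, 37, 56, 43, 79, 11, 25, 10, 4, 84, 13, 67, 68, 89, 15, 6, 23, 71, 49, 102, 82, 74, 9, 86, 55, 22, 50, 20, 8, 65, 26, 31, 33, 75, 30, 12, 46, 39, 98, 101, 61, 45, 18, 69, 7, 44, 100, 40, 16, 27, 52, 62, 66, 47, 60, 24, 92, 78, 93, 99, 19, 90, 36, 35, 14, 88, 97, 80, 32, 54, 1]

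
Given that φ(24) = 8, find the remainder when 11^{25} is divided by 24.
By Euler: 11^{8} ≡ 1 (mod 24) since gcd(11, 24) = 1. 25 = 3×8 + 1. So 11^{25} ≡ 11^{1} ≡ 11 (mod 24)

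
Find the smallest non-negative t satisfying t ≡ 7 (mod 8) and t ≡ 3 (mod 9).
M = 8 × 9 = 72. M₁ = 9, y₁ ≡ 1 (mod 8). M₂ = 8, y₂ ≡ 8 (mod 9). t = 7×9×1 + 3×8×8 ≡ 39 (mod 72)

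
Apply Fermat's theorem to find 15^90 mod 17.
By Fermat: 15^{16} ≡ 1 mod 17. 90 = 5×16 + 10. So 15^{90} ≡ 15^{10} ≡ 4 mod 17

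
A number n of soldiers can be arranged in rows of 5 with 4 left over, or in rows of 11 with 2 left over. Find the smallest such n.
M = 5 × 11 = 55. M₁ = 11, y₁ ≡ 1 mod 5. M₂ = 5, y₂ ≡ 9 mod 11. n = 4×11×1 + 2×5×9 ≡ 24 mod 55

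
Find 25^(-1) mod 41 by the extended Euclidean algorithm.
Extended GCD: 25(-18) + 41(11) = 1. So 25^(-1) ≡ -18 ≡ 23 mod 41. Verify: 25 × 23 = 575 ≡ 1 mod 41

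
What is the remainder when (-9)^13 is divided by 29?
By repeated squaring (mod 29): (-9)^{1}≡20, (-9)^{2}≡23, (-9)^{4}≡7, (-9)^{8}≡20. Then (-9)^{13} = (-9)^{8+4+1} ≡ 20 × 7 × 20 ≡ 16 (mod 29)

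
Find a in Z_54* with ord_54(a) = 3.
19 has order 3 mod 54 since 19^{3} ≡ 1 mod 54 and no smaller power works.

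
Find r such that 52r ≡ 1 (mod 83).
Since 83 is prime, by Fermat 52^(-1) ≡ 52^{81} ≡ 8 (mod 83). Verify: 52 × 8 = 416 ≡ 1 (mod 83)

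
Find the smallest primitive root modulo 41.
g = 6. For each prime q|40: 6^{20}≡40, 6^{8}≡10, none ≡ 1, so ord_41(6) = 40 and 6 is a primitive root.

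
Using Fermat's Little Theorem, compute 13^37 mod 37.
By Fermat: 13^{36} ≡ 1 mod 37. So 13^{37} = 13^{36} · 13^{1} ≡ 13^{1} ≡ 13 mod 37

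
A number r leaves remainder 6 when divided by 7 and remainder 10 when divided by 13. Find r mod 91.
M = 7 × 13 = 91. M₁ = 13, y₁ ≡ 6 mod 7. M₂ = 7, y₂ ≡ 2 mod 13. r = 6×13×6 + 10×7×2 ≡ 62 mod 91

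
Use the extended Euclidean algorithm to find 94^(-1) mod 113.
Extended GCD: 94(-6) + 113(5) = 1. So 94^(-1) ≡ -6 ≡ 107 mod 113. Verify: 94 × 107 = 10058 ≡ 1 mod 113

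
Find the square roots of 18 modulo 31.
The square roots of 18 mod 31 are 7 and 24. Verify: 7² = 49 ≡ 18 (mod 31)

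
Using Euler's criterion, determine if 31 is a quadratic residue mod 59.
By Euler's criterion: 31^{29} ≡ 58 (mod 59). Since this equals -1 (≡ 58), 31 is not a QR.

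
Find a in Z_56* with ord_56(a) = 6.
37 has order 6 mod 56 since 37^{6} ≡ 1 (mod 56) and no smaller power works.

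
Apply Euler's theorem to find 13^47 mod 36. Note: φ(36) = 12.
By Euler: 13^{12} ≡ 1 mod 36 since gcd(13, 36) = 1. 47 = 3×12 + 11. So 13^{47} ≡ 13^{11} ≡ 25 mod 36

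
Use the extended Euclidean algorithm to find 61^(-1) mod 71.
Extended GCD: 61(7) + 71(-6) = 1. So 61^(-1) ≡ 7 mod 71. Verify: 61 × 7 = 427 ≡ 1 mod 71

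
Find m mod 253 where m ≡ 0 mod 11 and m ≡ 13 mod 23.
M = 11 × 23 = 253. M₁ = 23, y₁ ≡ 1 mod 11. M₂ = 11, y₂ ≡ 21 mod 23. m = 0×23×1 + 13×11×21 ≡ 220 mod 253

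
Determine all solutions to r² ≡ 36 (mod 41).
The square roots of 36 mod 41 are 6 and 35. Verify: 6² = 36 ≡ 36 (mod 41)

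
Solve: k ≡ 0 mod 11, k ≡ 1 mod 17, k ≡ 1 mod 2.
M = 11 × 17 × 2 = 374. M₁ = 34, y₁ ≡ 1 mod 11. M₂ = 22, y₂ ≡ 7 mod 17. M₃ = 187, y₃ ≡ 1 mod 2. k = 0×34×1 + 1×22×7 + 1×187×1 ≡ 341 mod 374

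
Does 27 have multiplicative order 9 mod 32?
Powers of 27 mod 32: 27^1≡27, 27^2≡25, 27^3≡3, 27^4≡17, 27^5≡11, 27^6≡9, 27^7≡19, 27^8≡1. Already 27^8≡1, so the order is 8 < 9. No, the actual order is 8.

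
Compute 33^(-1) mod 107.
Since 107 is prime, by Fermat 33^(-1) ≡ 33^{105} ≡ 13 mod 107. Verify: 33 × 13 = 429 ≡ 1 mod 107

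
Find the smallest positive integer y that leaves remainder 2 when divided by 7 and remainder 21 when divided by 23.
M = 7 × 23 = 161. M₁ = 23, y₁ ≡ 4 mod 7. M₂ = 7, y₂ ≡ 10 mod 23. y = 2×23×4 + 21×7×10 ≡ 44 mod 161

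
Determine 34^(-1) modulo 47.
Since 47 is prime, by Fermat 34^(-1) ≡ 34^{45} ≡ 18 (mod 47). Verify: 34 × 18 = 612 ≡ 1 (mod 47)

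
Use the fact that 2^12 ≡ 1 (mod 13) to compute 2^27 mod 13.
By Fermat: 2^{12} ≡ 1 (mod 13). 27 = 2×12 + 3. So 2^{27} ≡ 2^{3} ≡ 8 (mod 13)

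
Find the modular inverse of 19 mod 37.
Since 37 is prime, by Fermat 19^(-1) ≡ 19^{35} ≡ 2 mod 37. Verify: 19 × 2 = 38 ≡ 1 mod 37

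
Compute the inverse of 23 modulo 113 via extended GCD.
Extended GCD: 23(-54) + 113(11) = 1. So 23^(-1) ≡ -54 ≡ 59 mod 113. Verify: 23 × 59 = 1357 ≡ 1 mod 113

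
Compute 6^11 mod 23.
By repeated squaring mod 23: 6^{1}≡6, 6^{2}≡13, 6^{4}≡8, 6^{8}≡18. Then 6^{11} = 6^{8+2+1} ≡ 18 × 13 × 6 ≡ 1 mod 23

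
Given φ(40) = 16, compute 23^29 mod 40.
By Euler: 23^{16} ≡ 1 (mod 40) since gcd(23, 40) = 1. 29 = 1×16 + 13. So 23^{29} ≡ 23^{13} ≡ 23 (mod 40)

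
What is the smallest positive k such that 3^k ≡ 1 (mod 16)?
Powers of 3 mod 16: 3^1≡3, 3^2≡9, 3^3≡11, 3^4≡1. Order = 4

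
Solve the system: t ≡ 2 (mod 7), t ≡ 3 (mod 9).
M = 7 × 9 = 63. M₁ = 9, y₁ ≡ 4 (mod 7). M₂ = 7, y₂ ≡ 4 (mod 9). t = 2×9×4 + 3×7×4 ≡ 30 (mod 63)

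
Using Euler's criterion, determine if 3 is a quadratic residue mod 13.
By Euler's criterion: 3^{6} ≡ 1 mod 13. Since this equals 1, 3 is a QR.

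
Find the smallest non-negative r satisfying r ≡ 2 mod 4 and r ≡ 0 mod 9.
M = 4 × 9 = 36. M₁ = 9, y₁ ≡ 1 mod 4. M₂ = 4, y₂ ≡ 7 mod 9. r = 2×9×1 + 0×4×7 ≡ 18 mod 36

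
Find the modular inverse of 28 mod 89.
Since 89 is prime, by Fermat 28^(-1) ≡ 28^{87} ≡ 35 mod 89. Verify: 28 × 35 = 980 ≡ 1 mod 89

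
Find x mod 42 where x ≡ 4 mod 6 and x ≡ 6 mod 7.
M = 6 × 7 = 42. M₁ = 7, y₁ ≡ 1 mod 6. M₂ = 6, y₂ ≡ 6 mod 7. x = 4×7×1 + 6×6×6 ≡ 34 mod 42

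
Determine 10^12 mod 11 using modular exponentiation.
Using Fermat: 10^{10} ≡ 1 mod 11. 12 ≡ 2 mod 10. So 10^{12} ≡ 10^{2} ≡ 1 mod 11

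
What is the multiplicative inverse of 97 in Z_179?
Since 179 is prime, by Fermat 97^(-1) ≡ 97^{177} ≡ 24 mod 179. Verify: 97 × 24 = 2328 ≡ 1 mod 179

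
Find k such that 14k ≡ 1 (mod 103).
Since 103 is prime, by Fermat 14^(-1) ≡ 14^{101} ≡ 81 (mod 103). Verify: 14 × 81 = 1134 ≡ 1 (mod 103)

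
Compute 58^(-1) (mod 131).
Since 131 is prime, by Fermat 58^(-1) ≡ 58^{129} ≡ 61 (mod 131). Verify: 58 × 61 = 3538 ≡ 1 (mod 131)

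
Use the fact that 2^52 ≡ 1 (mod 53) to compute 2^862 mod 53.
By Fermat: 2^{52} ≡ 1 (mod 53). 862 ≡ 30 (mod 52). So 2^{862} ≡ 2^{30} ≡ 37 (mod 53)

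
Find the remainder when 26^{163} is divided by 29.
By Fermat: 26^{28} ≡ 1 (mod 29). 163 = 5×28 + 23. So 26^{163} ≡ 26^{23} ≡ 21 (mod 29)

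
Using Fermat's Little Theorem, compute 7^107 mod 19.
By Fermat: 7^{18} ≡ 1 (mod 19). 107 = 5×18 + 17. So 7^{107} ≡ 7^{17} ≡ 11 (mod 19)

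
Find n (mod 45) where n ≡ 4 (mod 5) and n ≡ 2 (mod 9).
M = 5 × 9 = 45. M₁ = 9, y₁ ≡ 4 (mod 5). M₂ = 5, y₂ ≡ 2 (mod 9). n = 4×9×4 + 2×5×2 ≡ 29 (mod 45)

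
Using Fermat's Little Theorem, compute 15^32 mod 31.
By Fermat: 15^{30} ≡ 1 (mod 31). So 15^{32} = 15^{30} · 15^{2} ≡ 15^{2} ≡ 8 (mod 31)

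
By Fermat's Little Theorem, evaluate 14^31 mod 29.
By Fermat: 14^{28} ≡ 1 mod 29. So 14^{31} = 14^{28} · 14^{3} ≡ 14^{3} ≡ 18 mod 29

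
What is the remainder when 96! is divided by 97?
By Wilson's theorem, (96)! ≡ -1 ≡ 96 mod 97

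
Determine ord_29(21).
Powers of 21 mod 29: 21^1≡21, 21^2≡6, 21^3≡10, 21^4≡7, 21^5≡2, 21^6≡13, 21^7≡12, 21^8≡20, 21^9≡14, 21^10≡4, 21^11≡26, 21^12≡24, 21^13≡11, 21^14≡28, 21^15≡8, 21^16≡23, 21^17≡19, 21^18≡22, 21^19≡27, 21^20≡16, 21^21≡17, 21^22≡9, 21^23≡15, 21^24≡25, 21^25≡3, 21^26≡5, 21^27≡18, 21^28≡1. Order = 28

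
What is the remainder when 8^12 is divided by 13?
Using Fermat: 8^{12} ≡ 1 (mod 13). 12 ≡ 0 (mod 12). So 8^{12} ≡ 8^{0} ≡ 1 (mod 13)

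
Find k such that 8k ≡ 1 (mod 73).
Since 73 is prime, by Fermat 8^(-1) ≡ 8^{71} ≡ 64 (mod 73). Verify: 8 × 64 = 512 ≡ 1 (mod 73)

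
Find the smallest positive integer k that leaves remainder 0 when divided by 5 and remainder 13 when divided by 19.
M = 5 × 19 = 95. M₁ = 19, y₁ ≡ 4 (mod 5). M₂ = 5, y₂ ≡ 4 (mod 19). k = 0×19×4 + 13×5×4 ≡ 70 (mod 95)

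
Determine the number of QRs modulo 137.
For prime 137, there are (p-1)/2 = (137-1)/2 = 68 quadratic residues (excluding 0).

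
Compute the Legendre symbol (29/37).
(29/37) = 29^{18} mod 37 = -1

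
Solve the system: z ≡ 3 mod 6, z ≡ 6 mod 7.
M = 6 × 7 = 42. M₁ = 7, y₁ ≡ 1 mod 6. M₂ = 6, y₂ ≡ 6 mod 7. z = 3×7×1 + 6×6×6 ≡ 27 mod 42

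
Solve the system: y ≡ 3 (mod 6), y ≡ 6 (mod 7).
M = 6 × 7 = 42. M₁ = 7, y₁ ≡ 1 (mod 6). M₂ = 6, y₂ ≡ 6 (mod 7). y = 3×7×1 + 6×6×6 ≡ 27 (mod 42)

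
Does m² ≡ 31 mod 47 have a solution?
By Euler's criterion: 31^{23} ≡ 46 mod 47. Since this equals -1 (≡ 46), 31 is not a QR.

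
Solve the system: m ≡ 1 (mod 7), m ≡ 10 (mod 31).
M = 7 × 31 = 217. M₁ = 31, y₁ ≡ 5 (mod 7). M₂ = 7, y₂ ≡ 9 (mod 31). m = 1×31×5 + 10×7×9 ≡ 134 (mod 217)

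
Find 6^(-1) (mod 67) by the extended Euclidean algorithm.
Extended GCD: 6(-11) + 67(1) = 1. So 6^(-1) ≡ -11 ≡ 56 (mod 67). Verify: 6 × 56 = 336 ≡ 1 (mod 67)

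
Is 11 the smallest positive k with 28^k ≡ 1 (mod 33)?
Powers of 28 mod 33: 28^1≡28, 28^2≡25, 28^3≡7, 28^4≡31, 28^5≡10, 28^6≡16, 28^7≡19, 28^8≡4, 28^9≡13, 28^10≡1. Already 28^10≡1, so the order is 10 < 11. No, the actual order is 10.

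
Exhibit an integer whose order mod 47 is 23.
2 has order 23 mod 47 since 2^{23} ≡ 1 (mod 47) and no smaller power works.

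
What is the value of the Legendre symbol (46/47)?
(46/47) = 46^{23} mod 47 = -1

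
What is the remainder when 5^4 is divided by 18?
5^{4} = 625 ≡ 13 (mod 18)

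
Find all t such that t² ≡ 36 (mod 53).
The square roots of 36 mod 53 are 47 and 6. Verify: 47² = 2209 ≡ 36 (mod 53)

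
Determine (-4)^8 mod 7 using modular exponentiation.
Using Fermat: (-4)^{6} ≡ 1 mod 7. 8 ≡ 2 mod 6. So (-4)^{8} ≡ (-4)^{2} ≡ 2 mod 7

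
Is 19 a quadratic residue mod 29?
By Euler's criterion: 19^{14} ≡ 28 mod 29. Since this equals -1 (≡ 28), 19 is not a QR.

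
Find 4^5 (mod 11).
By repeated squaring (mod 11): 4^{1}≡4, 4^{2}≡5, 4^{4}≡3. Then 4^{5} = 4^{4+1} ≡ 3 × 4 ≡ 1 (mod 11)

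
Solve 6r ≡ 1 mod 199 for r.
Since 199 is prime, by Fermat 6^(-1) ≡ 6^{197} ≡ 166 mod 199. Verify: 6 × 166 = 996 ≡ 1 mod 199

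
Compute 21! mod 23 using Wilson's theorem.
(22)! = (21)! × (22) ≡ -1 mod 23. So (21)! ≡ -1 × (22)^(-1) ≡ (-1)×(-1) = 1 mod 23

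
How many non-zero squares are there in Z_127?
For prime 127, there are (p-1)/2 = (127-1)/2 = 63 quadratic residues (excluding 0).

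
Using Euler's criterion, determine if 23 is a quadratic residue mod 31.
By Euler's criterion: 23^{15} ≡ 30 (mod 31). Since this equals -1 (≡ 30), 23 is not a QR.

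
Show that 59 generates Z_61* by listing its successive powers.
59^1, 59^2, ..., 59^{60} mod 61: [59, 4, 53, 16, 29, 3, 55, 12, 37, 48, 26, 9, 43, 36, 50, 22, 17, 27, 7, 47, 28, 5, 51, 20, 21, 19, 23, 15, 31, 60, 2, 57, 8, 45, 32, 58, 6, 49, 24, 13, 35, 52, 18, 25, 11, 39, 44, 34, 54, 14, 33, 56, 10, 41, 40, 42, 38, 46, 30, 1]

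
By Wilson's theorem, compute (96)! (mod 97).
By Wilson's theorem, (96)! ≡ -1 ≡ 96 (mod 97)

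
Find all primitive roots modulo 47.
There are φ(46) = 22 primitive roots mod 47: {5, 10, 11, 13, 15, 19, 20, 22, 23, 26, 29, 30, 31, 33, 35, 38, 39, 40, 41, 43, 44, 45}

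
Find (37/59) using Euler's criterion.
(37/59) = 37^{29} mod 59 = -1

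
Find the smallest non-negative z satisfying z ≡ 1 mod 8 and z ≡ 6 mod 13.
M = 8 × 13 = 104. M₁ = 13, y₁ ≡ 5 mod 8. M₂ = 8, y₂ ≡ 5 mod 13. z = 1×13×5 + 6×8×5 ≡ 97 mod 104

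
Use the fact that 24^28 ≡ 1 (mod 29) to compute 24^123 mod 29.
By Fermat: 24^{28} ≡ 1 (mod 29). 123 = 4×28 + 11. So 24^{123} ≡ 24^{11} ≡ 16 (mod 29)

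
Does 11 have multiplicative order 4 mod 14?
Powers of 11 mod 14: 11^1≡11, 11^2≡9, 11^3≡1. Already 11^3≡1, so the order is 3 < 4. No, the actual order is 3.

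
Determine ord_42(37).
Powers of 37 mod 42: 37^1≡37, 37^2≡25, 37^3≡1. ord_42(37) = 3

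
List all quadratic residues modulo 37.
Quadratic residues modulo 37: {1, 3, 4, 7, 9, 10, 11, 12, 16, 21, 25, 26, 27, 28, 30, 33, 34, 36}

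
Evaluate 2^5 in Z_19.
By repeated squaring (mod 19): 2^{1}≡2, 2^{2}≡4, 2^{4}≡16. Then 2^{5} = 2^{4+1} ≡ 16 × 2 ≡ 13 (mod 19)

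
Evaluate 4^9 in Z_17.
By repeated squaring (mod 17): 4^{1}≡4, 4^{2}≡16, 4^{4}≡1, 4^{8}≡1. Then 4^{9} = 4^{8+1} ≡ 1 × 4 ≡ 4 (mod 17)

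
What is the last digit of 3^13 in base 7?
Using Fermat: 3^{6} ≡ 1 (mod 7). 13 ≡ 1 (mod 6). So 3^{13} ≡ 3^{1} ≡ 3 (mod 7)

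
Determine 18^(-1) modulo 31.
Since 31 is prime, by Fermat 18^(-1) ≡ 18^{29} ≡ 19 mod 31. Verify: 18 × 19 = 342 ≡ 1 mod 31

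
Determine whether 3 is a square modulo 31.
By Euler's criterion: 3^{15} ≡ 30 (mod 31). Since this equals -1 (≡ 30), 3 is not a QR.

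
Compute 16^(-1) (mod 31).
Since 31 is prime, by Fermat 16^(-1) ≡ 16^{29} ≡ 2 (mod 31). Verify: 16 × 2 = 32 ≡ 1 (mod 31)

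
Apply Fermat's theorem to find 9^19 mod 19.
By Fermat: 9^{18} ≡ 1 mod 19. So 9^{19} = 9^{18} · 9^{1} ≡ 9^{1} ≡ 9 mod 19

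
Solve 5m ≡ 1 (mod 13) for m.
Since 13 is prime, by Fermat 5^(-1) ≡ 5^{11} ≡ 8 (mod 13). Verify: 5 × 8 = 40 ≡ 1 (mod 13)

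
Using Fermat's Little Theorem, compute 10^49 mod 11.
By Fermat: 10^{10} ≡ 1 (mod 11). 49 = 4×10 + 9. So 10^{49} ≡ 10^{9} ≡ 10 (mod 11)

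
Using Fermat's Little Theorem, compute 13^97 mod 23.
By Fermat: 13^{22} ≡ 1 mod 23. 97 = 4×22 + 9. So 13^{97} ≡ 13^{9} ≡ 3 mod 23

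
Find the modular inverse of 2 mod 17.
Since 17 is prime, by Fermat 2^(-1) ≡ 2^{15} ≡ 9 mod 17. Verify: 2 × 9 = 18 ≡ 1 mod 17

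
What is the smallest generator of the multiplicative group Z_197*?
g = 2. Powers: [2, 4, 8, 16, 32, 64, 128, 59, 118, 39, ...] generates all 196 non-zero residues.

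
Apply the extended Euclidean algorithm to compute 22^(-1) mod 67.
Extended GCD: 22(-3) + 67(1) = 1. So 22^(-1) ≡ -3 ≡ 64 mod 67. Verify: 22 × 64 = 1408 ≡ 1 mod 67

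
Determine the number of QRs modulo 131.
For prime 131, there are (p-1)/2 = (131-1)/2 = 65 quadratic residues (excluding 0).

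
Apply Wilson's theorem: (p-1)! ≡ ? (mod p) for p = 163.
By Wilson's theorem, (162)! ≡ -1 ≡ 162 (mod 163)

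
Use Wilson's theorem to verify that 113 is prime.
(112)! mod 113 = 112. Since this equals -1 mod 113, Wilson confirms 113 is prime.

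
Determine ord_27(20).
Powers of 20 mod 27: 20^1≡20, 20^2≡22, 20^3≡8, 20^4≡25, 20^5≡14, 20^6≡10, 20^7≡11, 20^8≡4, 20^9≡26, 20^10≡7, 20^11≡5, 20^12≡19, 20^13≡2, 20^14≡13, 20^15≡17, 20^16≡16, 20^17≡23, 20^18≡1. Order = 18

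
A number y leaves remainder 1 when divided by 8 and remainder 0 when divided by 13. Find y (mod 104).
M = 8 × 13 = 104. M₁ = 13, y₁ ≡ 5 (mod 8). M₂ = 8, y₂ ≡ 5 (mod 13). y = 1×13×5 + 0×8×5 ≡ 65 (mod 104)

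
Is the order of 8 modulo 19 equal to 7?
Powers of 8 mod 19: 8^1≡8, 8^2≡7, 8^3≡18, 8^4≡11, 8^5≡12, 8^6≡1. Already 8^6≡1, so the order is 6 < 7. No, the actual order is 6.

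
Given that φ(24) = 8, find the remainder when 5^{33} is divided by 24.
By Euler: 5^{8} ≡ 1 mod 24 since gcd(5, 24) = 1. 33 = 4×8 + 1. So 5^{33} ≡ 5^{1} ≡ 5 mod 24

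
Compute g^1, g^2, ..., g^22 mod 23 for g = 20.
20^1, 20^2, ..., 20^{22} mod 23: [20, 9, 19, 12, 10, 16, 21, 6, 5, 8, 22, 3, 14, 4, 11, 13, 7, 2, 17, 18, 15, 1]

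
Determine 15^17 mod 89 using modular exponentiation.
By repeated squaring mod 89: 15^{1}≡15, 15^{2}≡47, 15^{4}≡73, 15^{8}≡78, 15^{16}≡32. Then 15^{17} = 15^{16+1} ≡ 32 × 15 ≡ 35 mod 89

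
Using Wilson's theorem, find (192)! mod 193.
By Wilson's theorem, (192)! ≡ -1 ≡ 192 mod 193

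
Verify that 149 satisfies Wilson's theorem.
(148)! mod 149 = 148. Since this equals -1 (mod 149), Wilson confirms 149 is prime.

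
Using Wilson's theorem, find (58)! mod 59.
By Wilson's theorem, (58)! ≡ -1 ≡ 58 mod 59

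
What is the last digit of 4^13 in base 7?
Using Fermat: 4^{6} ≡ 1 mod 7. 13 ≡ 1 mod 6. So 4^{13} ≡ 4^{1} ≡ 4 mod 7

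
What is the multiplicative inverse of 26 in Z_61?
Since 61 is prime, by Fermat 26^(-1) ≡ 26^{59} ≡ 54 mod 61. Verify: 26 × 54 = 1404 ≡ 1 mod 61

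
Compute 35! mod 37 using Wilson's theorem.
(36)! = (35)! × (36) ≡ -1 mod 37. So (35)! ≡ -1 × (36)^(-1) ≡ (-1)×(-1) = 1 mod 37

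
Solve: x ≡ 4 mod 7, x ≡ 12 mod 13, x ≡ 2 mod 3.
M = 7 × 13 × 3 = 273. M₁ = 39, y₁ ≡ 2 mod 7. M₂ = 21, y₂ ≡ 5 mod 13. M₃ = 91, y₃ ≡ 1 mod 3. x = 4×39×2 + 12×21×5 + 2×91×1 ≡ 116 mod 273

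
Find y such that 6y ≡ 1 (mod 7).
Since 7 is prime, by Fermat 6^(-1) ≡ 6^{5} ≡ 6 (mod 7). Verify: 6 × 6 = 36 ≡ 1 (mod 7)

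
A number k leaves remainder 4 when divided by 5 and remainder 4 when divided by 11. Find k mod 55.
M = 5 × 11 = 55. M₁ = 11, y₁ ≡ 1 mod 5. M₂ = 5, y₂ ≡ 9 mod 11. k = 4×11×1 + 4×5×9 ≡ 4 mod 55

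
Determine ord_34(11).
Powers of 11 mod 34: 11^1≡11, 11^2≡19, 11^3≡5, 11^4≡21, 11^5≡27, 11^6≡25, 11^7≡3, 11^8≡33, 11^9≡23, 11^10≡15, 11^11≡29, 11^12≡13, 11^13≡7, 11^14≡9, 11^15≡31, 11^16≡1. So the order of 11 is 16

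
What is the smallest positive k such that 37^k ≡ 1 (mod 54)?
Powers of 37 mod 54: 37^1≡37, 37^2≡19, 37^3≡1. So the order of 37 is 3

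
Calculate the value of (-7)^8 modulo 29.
By repeated squaring mod 29: (-7)^{1}≡22, (-7)^{2}≡20, (-7)^{4}≡23, (-7)^{8}≡7. So (-7)^{8} ≡ 7 mod 29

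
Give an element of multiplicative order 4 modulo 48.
5 has order 4 mod 48 since 5^{4} ≡ 1 (mod 48) and no smaller power works.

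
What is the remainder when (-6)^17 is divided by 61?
By repeated squaring mod 61: (-6)^{1}≡55, (-6)^{2}≡36, (-6)^{4}≡15, (-6)^{8}≡42, (-6)^{16}≡56. Then (-6)^{17} = (-6)^{16+1} ≡ 56 × 55 ≡ 30 mod 61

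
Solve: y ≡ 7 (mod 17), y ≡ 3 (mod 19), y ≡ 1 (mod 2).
M = 17 × 19 × 2 = 646. M₁ = 38, y₁ ≡ 13 (mod 17). M₂ = 34, y₂ ≡ 14 (mod 19). M₃ = 323, y₃ ≡ 1 (mod 2). y = 7×38×13 + 3×34×14 + 1×323×1 ≡ 41 (mod 646)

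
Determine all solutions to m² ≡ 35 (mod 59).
The square roots of 35 mod 59 are 25 and 34. Verify: 25² = 625 ≡ 35 (mod 59)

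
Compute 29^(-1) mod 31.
Since 31 is prime, by Fermat 29^(-1) ≡ 29^{29} ≡ 15 mod 31. Verify: 29 × 15 = 435 ≡ 1 mod 31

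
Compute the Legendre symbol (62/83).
(62/83) = 62^{41} mod 83 = -1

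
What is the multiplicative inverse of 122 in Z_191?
Since 191 is prime, by Fermat 122^(-1) ≡ 122^{189} ≡ 155 mod 191. Verify: 122 × 155 = 18910 ≡ 1 mod 191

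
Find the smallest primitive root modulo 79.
g = 3. Powers: [3, 9, 27, 2, 6, 18, 54, 4, ...] generates all 78 non-zero residues.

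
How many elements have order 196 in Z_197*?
Number of primitive roots mod 197 = φ(p-1) = φ(196) = 84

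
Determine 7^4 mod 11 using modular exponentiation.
7^{4} = 2401 ≡ 3 mod 11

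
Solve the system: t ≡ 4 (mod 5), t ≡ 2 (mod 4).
M = 5 × 4 = 20. M₁ = 4, y₁ ≡ 4 (mod 5). M₂ = 5, y₂ ≡ 1 (mod 4). t = 4×4×4 + 2×5×1 ≡ 14 (mod 20)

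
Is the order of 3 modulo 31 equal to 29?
Powers of 3 mod 31: 3^1≡3, 3^2≡9, 3^3≡27, 3^4≡19, 3^5≡26, 3^6≡16, 3^7≡17, 3^8≡20, 3^9≡29, 3^10≡25, 3^11≡13, 3^12≡8, 3^13≡24, 3^14≡10, 3^15≡30, 3^16≡28, 3^17≡22, 3^18≡4, 3^19≡12, 3^20≡5, 3^21≡15, 3^22≡14, 3^23≡11, 3^24≡2, 3^25≡6, 3^26≡18, 3^27≡23, 3^28≡7, 3^29≡21, 3^30≡1. 3^29≡21≢1, so ord ≠ 29. No, the actual order is 30.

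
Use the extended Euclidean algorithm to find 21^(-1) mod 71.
Extended GCD: 21(-27) + 71(8) = 1. So 21^(-1) ≡ -27 ≡ 44 (mod 71). Verify: 21 × 44 = 924 ≡ 1 (mod 71)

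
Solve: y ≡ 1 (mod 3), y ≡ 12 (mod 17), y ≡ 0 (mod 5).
M = 3 × 17 × 5 = 255. M₁ = 85, y₁ ≡ 1 (mod 3). M₂ = 15, y₂ ≡ 8 (mod 17). M₃ = 51, y₃ ≡ 1 (mod 5). y = 1×85×1 + 12×15×8 + 0×51×1 ≡ 250 (mod 255)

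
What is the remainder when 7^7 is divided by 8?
By repeated squaring (mod 8): 7^{1}≡7, 7^{2}≡1, 7^{4}≡1. Then 7^{7} = 7^{4+2+1} ≡ 1 × 1 × 7 ≡ 7 (mod 8)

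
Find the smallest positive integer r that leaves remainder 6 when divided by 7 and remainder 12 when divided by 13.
M = 7 × 13 = 91. M₁ = 13, y₁ ≡ 6 (mod 7). M₂ = 7, y₂ ≡ 2 (mod 13). r = 6×13×6 + 12×7×2 ≡ 90 (mod 91)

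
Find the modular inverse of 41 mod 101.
Since 101 is prime, by Fermat 41^(-1) ≡ 41^{99} ≡ 69 mod 101. Verify: 41 × 69 = 2829 ≡ 1 mod 101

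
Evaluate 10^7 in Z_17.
By repeated squaring mod 17: 10^{1}≡10, 10^{2}≡15, 10^{4}≡4. Then 10^{7} = 10^{4+2+1} ≡ 4 × 15 × 10 ≡ 5 mod 17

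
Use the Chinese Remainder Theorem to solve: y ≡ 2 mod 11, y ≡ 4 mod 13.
M = 11 × 13 = 143. M₁ = 13, y₁ ≡ 6 mod 11. M₂ = 11, y₂ ≡ 6 mod 13. y = 2×13×6 + 4×11×6 ≡ 134 mod 143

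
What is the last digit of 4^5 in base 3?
Using Fermat: 4^{2} ≡ 1 (mod 3). 5 ≡ 1 (mod 2). So 4^{5} ≡ 4^{1} ≡ 1 (mod 3)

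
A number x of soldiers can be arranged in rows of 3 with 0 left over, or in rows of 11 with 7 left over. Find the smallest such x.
M = 3 × 11 = 33. M₁ = 11, y₁ ≡ 2 (mod 3). M₂ = 3, y₂ ≡ 4 (mod 11). x = 0×11×2 + 7×3×4 ≡ 18 (mod 33)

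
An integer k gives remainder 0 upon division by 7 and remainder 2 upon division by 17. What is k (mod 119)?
M = 7 × 17 = 119. M₁ = 17, y₁ ≡ 5 (mod 7). M₂ = 7, y₂ ≡ 5 (mod 17). k = 0×17×5 + 2×7×5 ≡ 70 (mod 119)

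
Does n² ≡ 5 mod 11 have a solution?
By Euler's criterion: 5^{5} ≡ 1 mod 11. Since this equals 1, 5 is a QR.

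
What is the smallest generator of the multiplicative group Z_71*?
g = 7. Powers: [7, 49, 59, 58, 51, 2, ...] generates all 70 non-zero residues.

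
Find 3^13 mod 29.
By repeated squaring mod 29: 3^{1}≡3, 3^{2}≡9, 3^{4}≡23, 3^{8}≡7. Then 3^{13} = 3^{8+4+1} ≡ 7 × 23 × 3 ≡ 19 mod 29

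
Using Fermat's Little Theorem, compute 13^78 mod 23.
By Fermat: 13^{22} ≡ 1 (mod 23). 78 = 3×22 + 12. So 13^{78} ≡ 13^{12} ≡ 13 (mod 23)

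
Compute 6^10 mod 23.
By repeated squaring mod 23: 6^{1}≡6, 6^{2}≡13, 6^{4}≡8, 6^{8}≡18. Then 6^{10} = 6^{8+2} ≡ 18 × 13 ≡ 4 mod 23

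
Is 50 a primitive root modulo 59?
ord_59(50) divides 58. For each prime q|58: 50^{29}≡58, 50^{2}≡22, none ≡ 1. So 50 has order 58 and is a primitive root mod 59.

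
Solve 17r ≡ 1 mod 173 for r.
Since 173 is prime, by Fermat 17^(-1) ≡ 17^{171} ≡ 112 mod 173. Verify: 17 × 112 = 1904 ≡ 1 mod 173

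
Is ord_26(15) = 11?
Powers of 15 mod 26: 15^1≡15, 15^2≡17, 15^3≡21, 15^4≡3, 15^5≡19, 15^6≡25, 15^7≡11, 15^8≡9, 15^9≡5, 15^10≡23, 15^11≡7, 15^12≡1. 15^11≡7≢1, so ord ≠ 11. No, the actual order is 12.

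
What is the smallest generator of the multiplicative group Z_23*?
g = 5. Powers: [5, 2, 10, 4, 20, 8, 17, 16, 11, ...] generates all 22 non-zero residues.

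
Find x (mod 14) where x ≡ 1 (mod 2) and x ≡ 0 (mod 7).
M = 2 × 7 = 14. M₁ = 7, y₁ ≡ 1 (mod 2). M₂ = 2, y₂ ≡ 4 (mod 7). x = 1×7×1 + 0×2×4 ≡ 7 (mod 14)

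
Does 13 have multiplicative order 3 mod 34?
Powers of 13 mod 34: 13^1≡13, 13^2≡33, 13^3≡21, 13^4≡1. 13^3≡21≢1, so ord ≠ 3. No, the actual order is 4.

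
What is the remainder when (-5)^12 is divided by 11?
Using Fermat: (-5)^{10} ≡ 1 mod 11. 12 ≡ 2 mod 10. So (-5)^{12} ≡ (-5)^{2} ≡ 3 mod 11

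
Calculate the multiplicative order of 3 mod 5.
Powers of 3 mod 5: 3^1≡3, 3^2≡4, 3^3≡2, 3^4≡1. ord_5(3) = 4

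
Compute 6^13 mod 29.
By repeated squaring (mod 29): 6^{1}≡6, 6^{2}≡7, 6^{4}≡20, 6^{8}≡23. Then 6^{13} = 6^{8+4+1} ≡ 23 × 20 × 6 ≡ 5 (mod 29)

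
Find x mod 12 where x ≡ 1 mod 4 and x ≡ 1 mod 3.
M = 4 × 3 = 12. M₁ = 3, y₁ ≡ 3 mod 4. M₂ = 4, y₂ ≡ 1 mod 3. x = 1×3×3 + 1×4×1 ≡ 1 mod 12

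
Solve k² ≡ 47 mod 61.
The square roots of 47 mod 61 are 13 and 48. Verify: 13² = 169 ≡ 47 mod 61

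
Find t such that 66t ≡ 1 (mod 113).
Since 113 is prime, by Fermat 66^(-1) ≡ 66^{111} ≡ 12 (mod 113). Verify: 66 × 12 = 792 ≡ 1 (mod 113)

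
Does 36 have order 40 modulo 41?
36^{20} ≡ 1 mod 41 and 20 < 40, so ord_41(36) = 20 ≠ 40 and 36 is not a primitive root.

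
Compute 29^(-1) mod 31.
Since 31 is prime, by Fermat 29^(-1) ≡ 29^{29} ≡ 15 mod 31. Verify: 29 × 15 = 435 ≡ 1 mod 31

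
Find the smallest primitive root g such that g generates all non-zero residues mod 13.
g = 2. Powers: [2, 4, 8, 3, 6, 12, 11, 9, ...] generates all 12 non-zero residues.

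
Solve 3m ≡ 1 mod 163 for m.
Since 163 is prime, by Fermat 3^(-1) ≡ 3^{161} ≡ 109 mod 163. Verify: 3 × 109 = 327 ≡ 1 mod 163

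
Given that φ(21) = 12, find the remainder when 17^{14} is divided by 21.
By Euler: 17^{12} ≡ 1 mod 21 since gcd(17, 21) = 1. 14 = 1×12 + 2. So 17^{14} ≡ 17^{2} ≡ 16 mod 21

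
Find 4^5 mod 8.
By repeated squaring mod 8: 4^{1}≡4, 4^{2}≡0, 4^{4}≡0. Then 4^{5} = 4^{4+1} ≡ 0 × 4 ≡ 0 mod 8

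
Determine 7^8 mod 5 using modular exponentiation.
Using Fermat: 7^{4} ≡ 1 mod 5. 8 ≡ 0 mod 4. So 7^{8} ≡ 7^{0} ≡ 1 mod 5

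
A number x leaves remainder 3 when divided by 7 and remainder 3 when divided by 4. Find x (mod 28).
M = 7 × 4 = 28. M₁ = 4, y₁ ≡ 2 (mod 7). M₂ = 7, y₂ ≡ 3 (mod 4). x = 3×4×2 + 3×7×3 ≡ 3 (mod 28)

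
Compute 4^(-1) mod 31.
Since 31 is prime, by Fermat 4^(-1) ≡ 4^{29} ≡ 8 mod 31. Verify: 4 × 8 = 32 ≡ 1 mod 31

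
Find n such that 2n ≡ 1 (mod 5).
Since 5 is prime, by Fermat 2^(-1) ≡ 2^{3} ≡ 3 (mod 5). Verify: 2 × 3 = 6 ≡ 1 (mod 5)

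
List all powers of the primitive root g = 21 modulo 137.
21^1, 21^2, ..., 21^{136} mod 137: [21, 30, 82, 78, 131, 11, 94, 56, 80, 36, 71, 121, 75, 68, 58, 122, 96, 98, 3, 63, 90, 109, 97, 119, 33, 8, 31, 103, 108, 76, 89, 88, 67, 37, 92, 14, 20, 9, 52, 133, 53, 17, 83, 99, 24, 93, 35, 50, 91, 130, 127, 64, 111, 2, 42, 60, 27, 19, 125, 22, 51, 112, 23, 72, 5, 105, 13, 136, 116, 107, 55, 59, 6, 126, 43, 81, 57, 101, 66, 16, 62, 69, 79, 15, 41, 39, 134, 74, 47, 28, 40, 18, 104, 129, 106, 34, 29, 61, 48, 49, 70, 100, 45, 123, 117, 128, 85, 4, 84, 120, 54, 38, 113, 44, 102, 87, 46, 7, 10, 73, 26, 135, 95, 77, 110, 118, 12, 115, 86, 25, 114, 65, 132, 32, 124, 1]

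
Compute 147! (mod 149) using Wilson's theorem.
(148)! = (147)! × (148) ≡ -1 (mod 149). So (147)! ≡ -1 × (148)^(-1) ≡ (-1)×(-1) = 1 (mod 149)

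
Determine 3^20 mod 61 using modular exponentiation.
By repeated squaring mod 61: 3^{1}≡3, 3^{2}≡9, 3^{4}≡20, 3^{8}≡34, 3^{16}≡58. Then 3^{20} = 3^{16+4} ≡ 58 × 20 ≡ 1 mod 61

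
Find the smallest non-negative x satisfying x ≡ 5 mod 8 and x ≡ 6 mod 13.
M = 8 × 13 = 104. M₁ = 13, y₁ ≡ 5 mod 8. M₂ = 8, y₂ ≡ 5 mod 13. x = 5×13×5 + 6×8×5 ≡ 45 mod 104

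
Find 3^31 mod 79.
By repeated squaring mod 79: 3^{1}≡3, 3^{2}≡9, 3^{4}≡2, 3^{8}≡4, 3^{16}≡16. Then 3^{31} = 3^{16+8+4+2+1} ≡ 16 × 4 × 2 × 9 × 3 ≡ 59 mod 79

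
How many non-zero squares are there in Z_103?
The squaring map on Z_103* is 2-to-1, so there are (102)/2 = 51 QRs.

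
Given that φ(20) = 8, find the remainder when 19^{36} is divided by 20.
By Euler: 19^{8} ≡ 1 mod 20 since gcd(19, 20) = 1. 36 = 4×8 + 4. So 19^{36} ≡ 19^{4} ≡ 1 mod 20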